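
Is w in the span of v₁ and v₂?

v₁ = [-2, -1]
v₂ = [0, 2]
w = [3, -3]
Yes

Form the augmented matrix and row-reduce:
[v₁|v₂|w] = 
  [ -2,   0,   3]
  [ -1,   2,  -3]
R2 → R2 - (1/2)·R1
REF = 
  [  -2,    0,    3]
  [   0,    2, -9/2]

No row of the form [0 0 | nonzero], so the system is consistent. Back-substitution gives c₁ = -3/2, c₂ = -9/4: w = (-3/2)·v₁ + (-9/4)·v₂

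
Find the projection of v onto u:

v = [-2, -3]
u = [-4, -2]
v·u = (-2)(-4) + (-3)(-2) = 14
u·u = (-4)² + (-2)² = 20
proj_u(v) = (v·u / u·u) × u = (14/20) × u = (7/10) × u

proj_u(v) = [-14/5, -7/5]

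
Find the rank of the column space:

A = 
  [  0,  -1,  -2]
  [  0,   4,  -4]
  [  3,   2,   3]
Row reduce:
Swap R1 ↔ R3
R3 → R3 + (1/4)·R2
REF = 
  [  3,   2,   3]
  [  0,   4,  -4]
  [  0,   0,  -3]
Pivot columns: 1, 2, 3 → 3 pivots.
dim(Col(A)) = number of pivot columns = 3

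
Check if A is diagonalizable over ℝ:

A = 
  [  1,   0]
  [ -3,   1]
No

tr(A) = 2, det(A) = 1
Characteristic polynomial: λ² - tr(A)λ + det(A) = λ² - 2λ + 1
λ² - 2λ + 1 = (λ - 1)²
Eigenvalues: 1, 1
λ=1: alg. mult. = 2, geom. mult. = 2 - rank(A - (1)I) = 2 - 1 = 1
Sum of geometric multiplicities = 1 < n = 2, so there aren't enough independent eigenvectors.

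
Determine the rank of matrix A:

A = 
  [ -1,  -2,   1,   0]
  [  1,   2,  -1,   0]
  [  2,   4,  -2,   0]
rank(A) = 1

Row reduce:
R2 → R2 + (1)·R1
R3 → R3 + (2)·R1
REF = 
  [ -1,  -2,   1,   0]
  [  0,   0,   0,   0]
  [  0,   0,   0,   0]
Pivot columns: 1 → 1 pivot.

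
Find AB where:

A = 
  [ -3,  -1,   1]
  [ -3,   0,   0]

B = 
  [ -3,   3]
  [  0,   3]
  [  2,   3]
A is 2×3 and B is 3×2, so AB is 2×2. Each entry is (row of A)·(column of B):
AB[1,1] = (-3)(-3) + (-1)(0) + (1)(2) = 11
AB[1,2] = (-3)(3) + (-1)(3) + (1)(3) = -9
AB[2,1] = (-3)(-3) + (0)(0) + (0)(2) = 9
AB[2,2] = (-3)(3) + (0)(3) + (0)(3) = -9

AB = 
  [ 11,  -9]
  [  9,  -9]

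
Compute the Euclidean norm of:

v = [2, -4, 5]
6.708

||v||₂ = √((2)² + (-4)² + (5)²) = √45 = 6.708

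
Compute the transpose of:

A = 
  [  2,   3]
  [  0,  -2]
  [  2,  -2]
Aᵀ = 
  [  2,   0,   2]
  [  3,  -2,  -2]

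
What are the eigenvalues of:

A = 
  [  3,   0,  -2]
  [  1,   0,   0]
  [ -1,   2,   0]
λ = 1, 1 + √5, 1 - √5  (≈ 1, 3.236, -1.236)

Characteristic polynomial: det(λI - A) = λ³ - 3λ² - 2λ + 4
Testing integer divisors of the constant term: p(1) = 0, so (λ - 1) is a factor:
p(λ) = (λ - 1)(λ² - 2λ - 4)
λ² - 2λ - 4 = 0  ⇒  λ = (2 ± √((-2)² - 4·(-4)))/2 = (2 ± √(20))/2
  = 1 + √5,  1 - √5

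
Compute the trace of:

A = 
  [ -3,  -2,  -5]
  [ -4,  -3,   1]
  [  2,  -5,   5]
-1

tr(A) = -3 + -3 + 5 = -1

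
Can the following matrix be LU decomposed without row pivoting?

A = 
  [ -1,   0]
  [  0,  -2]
Yes.
A[1,1] = -1 ≠ 0, so Gaussian elimination proceeds without a row swap: multiplier ℓ₂₁ = (0)/(-1) = 0, and U[2,2] = -2 - (0)(0) = -2.
L = 
  [  1,   0]
  [  0,   1]
U = 
  [ -1,   0]
  [  0,  -2]
Check row 2 of LU: [(0)(-1), (0)(0) + (-2)] = [0, -2] = row 2 of A ✓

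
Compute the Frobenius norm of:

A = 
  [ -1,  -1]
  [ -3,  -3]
||A||_F = 4.472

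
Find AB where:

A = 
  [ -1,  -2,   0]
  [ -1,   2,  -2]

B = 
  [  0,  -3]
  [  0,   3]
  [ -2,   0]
A is 2×3 and B is 3×2, so AB is 2×2. Each entry is (row of A)·(column of B):
AB[1,1] = (-1)(0) + (-2)(0) + (0)(-2) = 0
AB[1,2] = (-1)(-3) + (-2)(3) + (0)(0) = -3
AB[2,1] = (-1)(0) + (2)(0) + (-2)(-2) = 4
AB[2,2] = (-1)(-3) + (2)(3) + (-2)(0) = 9

AB = 
  [  0,  -3]
  [  4,   9]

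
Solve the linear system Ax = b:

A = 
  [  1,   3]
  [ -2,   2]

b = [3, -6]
Row reduce the augmented matrix [A|b]:
R2 → R2 + (2)·R1
REF = 
  [  1,   3,   3]
  [  0,   8,   0]

Back-substitution:
x₂ = 0 / 8 = 0
x₁ = (3 - (3)(0)) / 1 = 3

x = [3, 0]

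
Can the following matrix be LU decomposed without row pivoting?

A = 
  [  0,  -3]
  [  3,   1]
No.
A[1,1] = 0 but A[2,1] = 3 ≠ 0. Any LU with L unit lower triangular has (LU)[1,1] = U[1,1] and (LU)[2,1] = L[2,1]·U[1,1]; matching A forces U[1,1] = 0, which then forces (LU)[2,1] = 0 ≠ 3. A row swap (pivoting) is required.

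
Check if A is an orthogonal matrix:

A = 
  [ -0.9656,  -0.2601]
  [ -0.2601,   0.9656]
Yes

AᵀA = 
  [  1,   0]
  [  0,   1]
≈ I (equal to I up to the 4-dp rounding of the entries)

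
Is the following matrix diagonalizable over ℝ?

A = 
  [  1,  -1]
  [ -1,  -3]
Yes

tr(A) = -2, det(A) = -4
Characteristic polynomial: λ² - tr(A)λ + det(A) = λ² + 2λ - 4
λ² + 2λ - 4 = 0  ⇒  λ = (-2 ± √((2)² - 4·(-4)))/2 = (-2 ± √(20))/2
  = -1 + √5,  -1 - √5
Eigenvalues: -1 + √5, -1 - √5  (≈ 1.236, -3.236)
The two irrational eigenvalues are distinct (simple), so each has alg. mult. = geom. mult. = 1.
Sum of geometric multiplicities equals n, so A has n independent eigenvectors.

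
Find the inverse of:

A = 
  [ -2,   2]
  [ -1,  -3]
det(A) = (-2)(-3) - (2)(-1) = 8
For a 2×2 matrix, A⁻¹ = (1/det(A)) · [[d, -b], [-c, a]]
    = (1/8) · [[-3, -2], [1, -2]]

A⁻¹ = 
  [-3/8, -1/4]
  [ 1/8, -1/4]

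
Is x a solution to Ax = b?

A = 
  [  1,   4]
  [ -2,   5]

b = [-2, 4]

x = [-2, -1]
No

Ax = [-6, -1] ≠ b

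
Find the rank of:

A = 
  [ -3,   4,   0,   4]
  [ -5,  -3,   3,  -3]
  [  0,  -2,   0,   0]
Row reduce:
R2 → R2 - (5/3)·R1
R3 → R3 - (6/29)·R2
REF = 
  [    -3,      4,      0,      4]
  [     0,  -29/3,      3,  -29/3]
  [     0,      0, -18/29,      2]
Pivot columns: 1, 2, 3 → 3 pivots.

rank(A) = 3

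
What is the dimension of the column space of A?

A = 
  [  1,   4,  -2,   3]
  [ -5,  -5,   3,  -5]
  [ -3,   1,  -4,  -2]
Row reduce:
R2 → R2 + (5)·R1
R3 → R3 + (3)·R1
R3 → R3 - (13/15)·R2
REF = 
  [     1,      4,     -2,      3]
  [     0,     15,     -7,     10]
  [     0,      0, -59/15,   -5/3]
Pivot columns: 1, 2, 3 → 3 pivots.
dim(Col(A)) = number of pivot columns = 3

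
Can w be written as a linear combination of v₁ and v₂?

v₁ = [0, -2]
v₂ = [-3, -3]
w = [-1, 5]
Yes

Form the augmented matrix and row-reduce:
[v₁|v₂|w] = 
  [  0,  -3,  -1]
  [ -2,  -3,   5]
Swap R1 ↔ R2
REF = 
  [ -2,  -3,   5]
  [  0,  -3,  -1]

No row of the form [0 0 | nonzero], so the system is consistent. Back-substitution gives c₁ = -3, c₂ = 1/3: w = (-3)·v₁ + (1/3)·v₂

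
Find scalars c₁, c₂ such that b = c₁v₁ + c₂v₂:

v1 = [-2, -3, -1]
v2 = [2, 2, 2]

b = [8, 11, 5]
c1 = -3, c2 = 1

b = -3·v1 + 1·v2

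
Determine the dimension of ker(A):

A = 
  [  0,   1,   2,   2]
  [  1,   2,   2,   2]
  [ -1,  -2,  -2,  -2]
nullity(A) = 2

Row reduce:
Swap R1 ↔ R2
R3 → R3 + (1)·R1
REF = 
  [  1,   2,   2,   2]
  [  0,   1,   2,   2]
  [  0,   0,   0,   0]
Pivot columns: 1, 2 → 2 pivots.
rank(A) = 2, so nullity(A) = 4 - 2 = 2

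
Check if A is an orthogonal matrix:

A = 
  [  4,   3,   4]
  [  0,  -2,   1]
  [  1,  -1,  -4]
No

AᵀA = 
  [ 17,  11,  12]
  [ 11,  14,  14]
  [ 12,  14,  33]
≠ I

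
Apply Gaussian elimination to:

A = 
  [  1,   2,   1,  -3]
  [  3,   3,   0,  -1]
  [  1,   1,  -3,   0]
Row operations:
R2 → R2 - (3)·R1
R3 → R3 - (1)·R1
R3 → R3 - (1/3)·R2

Resulting echelon form:
REF = 
  [  1,   2,   1,  -3]
  [  0,  -3,  -3,   8]
  [  0,   0,  -3, 1/3]

Rank = 3 (number of non-zero pivot rows).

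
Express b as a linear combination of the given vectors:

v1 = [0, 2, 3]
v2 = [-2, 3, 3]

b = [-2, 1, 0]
c1 = -1, c2 = 1

b = -1·v1 + 1·v2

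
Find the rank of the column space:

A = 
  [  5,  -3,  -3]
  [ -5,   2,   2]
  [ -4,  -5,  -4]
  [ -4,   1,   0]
dim(Col(A)) = 3

Row reduce:
R2 → R2 + (1)·R1
R3 → R3 + (4/5)·R1
R4 → R4 + (4/5)·R1
R3 → R3 - (37/5)·R2
R4 → R4 - (7/5)·R2
R4 → R4 + (1)·R3
REF = 
  [  5,  -3,  -3]
  [  0,  -1,  -1]
  [  0,   0,   1]
  [  0,   0,   0]
Pivot columns: 1, 2, 3 → 3 pivots.
dim(Col(A)) = number of pivot columns = 3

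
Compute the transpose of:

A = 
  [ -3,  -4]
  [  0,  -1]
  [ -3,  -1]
Aᵀ = 
  [ -3,   0,  -3]
  [ -4,  -1,  -1]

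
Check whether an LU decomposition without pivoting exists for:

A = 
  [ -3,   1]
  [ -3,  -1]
Yes.
A[1,1] = -3 ≠ 0, so Gaussian elimination proceeds without a row swap: multiplier ℓ₂₁ = (-3)/(-3) = 1, and U[2,2] = -1 - (1)(1) = -2.
L = 
  [  1,   0]
  [  1,   1]
U = 
  [ -3,   1]
  [  0,  -2]
Check row 2 of LU: [(1)(-3), (1)(1) + (-2)] = [-3, -1] = row 2 of A ✓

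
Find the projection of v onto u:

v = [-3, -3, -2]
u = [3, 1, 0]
v·u = (-3)(3) + (-3)(1) + (-2)(0) = -12
u·u = (3)² + (1)² + (0)² = 10
proj_u(v) = (v·u / u·u) × u = (-12/10) × u = (-6/5) × u

proj_u(v) = [-18/5, -6/5, 0]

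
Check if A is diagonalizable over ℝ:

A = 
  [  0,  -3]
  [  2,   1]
No

tr(A) = 1, det(A) = 6
Characteristic polynomial: λ² - tr(A)λ + det(A) = λ² - λ + 6
λ² - λ + 6 = 0  ⇒  λ = (1 ± √((-1)² - 4·(6)))/2 = (1 ± √(-23))/2
  = (1 + i√23)/2,  (1 - i√23)/2
Eigenvalues: (1 + i√23)/2, (1 - i√23)/2  (≈ 0.5 + 2.398i, 0.5 - 2.398i)
Has complex eigenvalues (not diagonalizable over ℝ).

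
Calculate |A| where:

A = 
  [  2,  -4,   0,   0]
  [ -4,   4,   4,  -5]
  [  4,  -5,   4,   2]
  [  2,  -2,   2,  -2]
Cofactor expansion along row 1: det(A) = a₁₁M₁₁ - a₁₂M₁₂ + a₁₃M₁₃ - a₁₄M₁₄

M₁₁ = det[[4, 4, -5]; [-5, 4, 2]; [-2, 2, -2]]
  = (4)·((4)(-2) - (2)(2)) - (4)·((-5)(-2) - (2)(-2)) + (-5)·((-5)(2) - (4)(-2))
  = (4)(-12) - (4)(14) + (-5)(-2)
  = -94
M₁₂ = det[[-4, 4, -5]; [4, 4, 2]; [2, 2, -2]]
  = (-4)·((4)(-2) - (2)(2)) - (4)·((4)(-2) - (2)(2)) + (-5)·((4)(2) - (4)(2))
  = (-4)(-12) - (4)(-12) + (-5)(0)
  = 96
M₁₃ = det[[-4, 4, -5]; [4, -5, 2]; [2, -2, -2]]
  = (-4)·((-5)(-2) - (2)(-2)) - (4)·((4)(-2) - (2)(2)) + (-5)·((4)(-2) - (-5)(2))
  = (-4)(14) - (4)(-12) + (-5)(2)
  = -18
M₁₄ = det[[-4, 4, 4]; [4, -5, 4]; [2, -2, 2]]
  = (-4)·((-5)(2) - (4)(-2)) - (4)·((4)(2) - (4)(2)) + (4)·((4)(-2) - (-5)(2))
  = (-4)(-2) - (4)(0) + (4)(2)
  = 16

det(A) = (2)(-94) - (-4)(96) + (0)(-18) - (0)(16) = 196

det(A) = 196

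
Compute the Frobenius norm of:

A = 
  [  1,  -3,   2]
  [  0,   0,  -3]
||A||_F = 4.796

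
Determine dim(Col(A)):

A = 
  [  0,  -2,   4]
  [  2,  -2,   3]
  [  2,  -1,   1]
Row reduce:
Swap R1 ↔ R2
R3 → R3 - (1)·R1
R3 → R3 + (1/2)·R2
REF = 
  [  2,  -2,   3]
  [  0,  -2,   4]
  [  0,   0,   0]
Pivot columns: 1, 2 → 2 pivots.
dim(Col(A)) = number of pivot columns = 2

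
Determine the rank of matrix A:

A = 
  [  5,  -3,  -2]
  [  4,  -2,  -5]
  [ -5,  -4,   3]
rank(A) = 3

Row reduce:
R2 → R2 - (4/5)·R1
R3 → R3 + (1)·R1
R3 → R3 + (35/2)·R2
REF = 
  [     5,     -3,     -2]
  [     0,    2/5,  -17/5]
  [     0,      0, -117/2]
Pivot columns: 1, 2, 3 → 3 pivots.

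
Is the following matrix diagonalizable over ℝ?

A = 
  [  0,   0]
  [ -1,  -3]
Yes

tr(A) = -3, det(A) = 0
Characteristic polynomial: λ² - tr(A)λ + det(A) = λ² + 3λ
λ² + 3λ = λ(λ + 3)
Eigenvalues: 0, -3
λ=-3: alg. mult. = 1, geom. mult. = 2 - rank(A - (-3)I) = 2 - 1 = 1
λ=0: alg. mult. = 1, geom. mult. = 2 - rank(A - (0)I) = 2 - 1 = 1
Sum of geometric multiplicities equals n, so A has n independent eigenvectors.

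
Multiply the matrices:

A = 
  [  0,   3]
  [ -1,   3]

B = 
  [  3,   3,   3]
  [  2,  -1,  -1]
AB = 
  [  6,  -3,  -3]
  [  3,  -6,  -6]

A is 2×2 and B is 2×3, so AB is 2×3. Each entry is (row of A)·(column of B):
AB[1,1] = (0)(3) + (3)(2) = 6
AB[1,2] = (0)(3) + (3)(-1) = -3
AB[1,3] = (0)(3) + (3)(-1) = -3
AB[2,1] = (-1)(3) + (3)(2) = 3
AB[2,2] = (-1)(3) + (3)(-1) = -6
AB[2,3] = (-1)(3) + (3)(-1) = -6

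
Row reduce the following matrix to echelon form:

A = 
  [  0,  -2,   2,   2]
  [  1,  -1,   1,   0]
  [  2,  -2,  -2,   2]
Row operations:
Swap R1 ↔ R2
R3 → R3 - (2)·R1

Resulting echelon form:
REF = 
  [  1,  -1,   1,   0]
  [  0,  -2,   2,   2]
  [  0,   0,  -4,   2]

Rank = 3 (number of non-zero pivot rows).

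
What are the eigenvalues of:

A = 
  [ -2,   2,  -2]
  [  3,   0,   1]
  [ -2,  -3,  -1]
λ = -2, (-1 + √29)/2, (-1 - √29)/2  (≈ -2, 2.193, -3.193)

Characteristic polynomial: det(λI - A) = λ³ + 3λ² - 5λ - 14
Testing integer divisors of the constant term: p(-2) = 0, so (λ + 2) is a factor:
p(λ) = (λ + 2)(λ² + λ - 7)
λ² + λ - 7 = 0  ⇒  λ = (-1 ± √((1)² - 4·(-7)))/2 = (-1 ± √(29))/2
  = (-1 + √29)/2,  (-1 - √29)/2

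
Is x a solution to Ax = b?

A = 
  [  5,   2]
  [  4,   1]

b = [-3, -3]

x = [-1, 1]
Yes

Ax = [-3, -3] = b ✓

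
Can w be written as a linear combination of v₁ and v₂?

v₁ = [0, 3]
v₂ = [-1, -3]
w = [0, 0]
Yes

Form the augmented matrix and row-reduce:
[v₁|v₂|w] = 
  [  0,  -1,   0]
  [  3,  -3,   0]
Swap R1 ↔ R2
REF = 
  [  3,  -3,   0]
  [  0,  -1,   0]

No row of the form [0 0 | nonzero], so the system is consistent. Back-substitution gives c₁ = 0, c₂ = 0: w = (0)·v₁ + (0)·v₂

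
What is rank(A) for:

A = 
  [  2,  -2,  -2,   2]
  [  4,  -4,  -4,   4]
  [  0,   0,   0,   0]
rank(A) = 1

Row reduce:
R2 → R2 - (2)·R1
REF = 
  [  2,  -2,  -2,   2]
  [  0,   0,   0,   0]
  [  0,   0,   0,   0]
Pivot columns: 1 → 1 pivot.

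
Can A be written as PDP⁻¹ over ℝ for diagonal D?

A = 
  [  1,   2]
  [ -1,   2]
No

tr(A) = 3, det(A) = 4
Characteristic polynomial: λ² - tr(A)λ + det(A) = λ² - 3λ + 4
λ² - 3λ + 4 = 0  ⇒  λ = (3 ± √((-3)² - 4·(4)))/2 = (3 ± √(-7))/2
  = (3 + i√7)/2,  (3 - i√7)/2
Eigenvalues: (3 + i√7)/2, (3 - i√7)/2  (≈ 1.5 + 1.323i, 1.5 - 1.323i)
Has complex eigenvalues (not diagonalizable over ℝ).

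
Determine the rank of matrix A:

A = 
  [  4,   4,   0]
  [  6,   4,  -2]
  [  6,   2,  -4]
Row reduce:
R2 → R2 - (3/2)·R1
R3 → R3 - (3/2)·R1
R3 → R3 - (2)·R2
REF = 
  [  4,   4,   0]
  [  0,  -2,  -2]
  [  0,   0,   0]
Pivot columns: 1, 2 → 2 pivots.

rank(A) = 2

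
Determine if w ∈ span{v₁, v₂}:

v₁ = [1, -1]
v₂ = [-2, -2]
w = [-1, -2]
Yes

Form the augmented matrix and row-reduce:
[v₁|v₂|w] = 
  [  1,  -2,  -1]
  [ -1,  -2,  -2]
R2 → R2 + (1)·R1
REF = 
  [  1,  -2,  -1]
  [  0,  -4,  -3]

No row of the form [0 0 | nonzero], so the system is consistent. Back-substitution gives c₁ = 1/2, c₂ = 3/4: w = (1/2)·v₁ + (3/4)·v₂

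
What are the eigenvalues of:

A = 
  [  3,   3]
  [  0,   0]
λ = 3, 0

tr(A) = 3, det(A) = 0
Characteristic polynomial: λ² - tr(A)λ + det(A) = λ² - 3λ
λ² - 3λ = λ(λ - 3)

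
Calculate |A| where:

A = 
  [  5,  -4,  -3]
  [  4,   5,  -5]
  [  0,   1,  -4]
Cofactor expansion along row 1:
det(A) = (5)·((5)(-4) - (-5)(1)) - (-4)·((4)(-4) - (-5)(0)) + (-3)·((4)(1) - (5)(0))
  = (5)(-15) - (-4)(-16) + (-3)(4)
  = -151

det(A) = -151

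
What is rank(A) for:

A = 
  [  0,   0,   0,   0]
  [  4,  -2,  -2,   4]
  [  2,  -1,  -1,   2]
Row reduce:
Swap R1 ↔ R2
R3 → R3 - (1/2)·R1
REF = 
  [  4,  -2,  -2,   4]
  [  0,   0,   0,   0]
  [  0,   0,   0,   0]
Pivot columns: 1 → 1 pivot.

rank(A) = 1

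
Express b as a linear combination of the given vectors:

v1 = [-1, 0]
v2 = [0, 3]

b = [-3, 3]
c1 = 3, c2 = 1

b = 3·v1 + 1·v2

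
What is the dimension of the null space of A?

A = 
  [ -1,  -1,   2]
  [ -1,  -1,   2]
nullity(A) = 2

Row reduce:
R2 → R2 - (1)·R1
REF = 
  [ -1,  -1,   2]
  [  0,   0,   0]
Pivot columns: 1 → 1 pivot.
rank(A) = 1, so nullity(A) = 3 - 1 = 2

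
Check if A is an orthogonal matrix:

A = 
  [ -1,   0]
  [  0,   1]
Yes

AᵀA = 
  [  1,   0]
  [  0,   1]
= I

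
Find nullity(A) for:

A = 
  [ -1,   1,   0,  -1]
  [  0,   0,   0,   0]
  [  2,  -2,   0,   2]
nullity(A) = 3

Row reduce:
R3 → R3 + (2)·R1
REF = 
  [ -1,   1,   0,  -1]
  [  0,   0,   0,   0]
  [  0,   0,   0,   0]
Pivot columns: 1 → 1 pivot.
rank(A) = 1, so nullity(A) = 4 - 1 = 3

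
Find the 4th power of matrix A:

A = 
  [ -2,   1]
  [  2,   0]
A^4 = 
  [ 44, -16]
  [-32,  12]

A² = A·A:
A²[1,1] = (-2)(-2) + (1)(2) = 6
A²[1,2] = (-2)(1) + (1)(0) = -2
A²[2,1] = (2)(-2) + (0)(2) = -4
A²[2,2] = (2)(1) + (0)(0) = 2
A² = 
  [  6,  -2]
  [ -4,   2]

A^3 = A^2·A:
A^3[1,1] = (6)(-2) + (-2)(2) = -16
A^3[1,2] = (6)(1) + (-2)(0) = 6
A^3[2,1] = (-4)(-2) + (2)(2) = 12
A^3[2,2] = (-4)(1) + (2)(0) = -4
A^3 = 
  [-16,   6]
  [ 12,  -4]

A^4 = A^3·A:
A^4[1,1] = (-16)(-2) + (6)(2) = 44
A^4[1,2] = (-16)(1) + (6)(0) = -16
A^4[2,1] = (12)(-2) + (-4)(2) = -32
A^4[2,2] = (12)(1) + (-4)(0) = 12
A^4 = 
  [ 44, -16]
  [-32,  12]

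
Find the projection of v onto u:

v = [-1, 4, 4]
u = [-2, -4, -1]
v·u = (-1)(-2) + (4)(-4) + (4)(-1) = -18
u·u = (-2)² + (-4)² + (-1)² = 21
proj_u(v) = (v·u / u·u) × u = (-18/21) × u = (-6/7) × u

proj_u(v) = [12/7, 24/7, 6/7]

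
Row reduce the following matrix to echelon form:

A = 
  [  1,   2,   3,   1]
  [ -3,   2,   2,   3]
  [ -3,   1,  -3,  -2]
Row operations:
R2 → R2 + (3)·R1
R3 → R3 + (3)·R1
R3 → R3 - (7/8)·R2

Resulting echelon form:
REF = 
  [    1,     2,     3,     1]
  [    0,     8,    11,     6]
  [    0,     0, -29/8, -17/4]

Rank = 3 (number of non-zero pivot rows).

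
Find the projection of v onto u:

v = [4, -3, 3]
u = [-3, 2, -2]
proj_u(v) = [72/17, -48/17, 48/17]

v·u = (4)(-3) + (-3)(2) + (3)(-2) = -24
u·u = (-3)² + (2)² + (-2)² = 17
proj_u(v) = (v·u / u·u) × u = (-24/17) × u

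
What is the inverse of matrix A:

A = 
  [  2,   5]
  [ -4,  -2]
det(A) = (2)(-2) - (5)(-4) = 16
For a 2×2 matrix, A⁻¹ = (1/det(A)) · [[d, -b], [-c, a]]
    = (1/16) · [[-2, -5], [4, 2]]

A⁻¹ = 
  [ -1/8, -5/16]
  [  1/4,   1/8]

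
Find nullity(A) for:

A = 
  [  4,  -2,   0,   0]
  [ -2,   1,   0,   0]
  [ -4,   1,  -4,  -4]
nullity(A) = 2

Row reduce:
R2 → R2 + (1/2)·R1
R3 → R3 + (1)·R1
Swap R2 ↔ R3
REF = 
  [  4,  -2,   0,   0]
  [  0,  -1,  -4,  -4]
  [  0,   0,   0,   0]
Pivot columns: 1, 2 → 2 pivots.
rank(A) = 2, so nullity(A) = 4 - 2 = 2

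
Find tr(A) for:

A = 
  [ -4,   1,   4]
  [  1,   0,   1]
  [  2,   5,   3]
-1

tr(A) = -4 + 0 + 3 = -1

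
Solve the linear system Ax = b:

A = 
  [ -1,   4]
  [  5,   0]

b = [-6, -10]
x = [-2, -2]

Row reduce the augmented matrix [A|b]:
R2 → R2 + (5)·R1
REF = 
  [ -1,   4,  -6]
  [  0,  20, -40]

Back-substitution:
x₂ = (-40) / 20 = -2
x₁ = (-6 - (4)(-2)) / (-1) = -2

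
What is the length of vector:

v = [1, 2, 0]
2.236

||v||₂ = √((1)² + (2)² + (0)²) = √5 = 2.236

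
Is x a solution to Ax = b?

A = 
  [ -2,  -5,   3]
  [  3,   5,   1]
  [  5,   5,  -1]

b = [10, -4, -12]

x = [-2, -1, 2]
No

Ax = [15, -9, -17] ≠ b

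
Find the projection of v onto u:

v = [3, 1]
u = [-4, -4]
proj_u(v) = [2, 2]

v·u = (3)(-4) + (1)(-4) = -16
u·u = (-4)² + (-4)² = 32
proj_u(v) = (v·u / u·u) × u = (-16/32) × u = (-1/2) × u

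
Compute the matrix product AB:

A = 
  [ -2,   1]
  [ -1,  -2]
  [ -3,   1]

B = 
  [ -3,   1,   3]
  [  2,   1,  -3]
A is 3×2 and B is 2×3, so AB is 3×3. Each entry is (row of A)·(column of B):
AB[1,1] = (-2)(-3) + (1)(2) = 8
AB[1,2] = (-2)(1) + (1)(1) = -1
AB[1,3] = (-2)(3) + (1)(-3) = -9
AB[2,1] = (-1)(-3) + (-2)(2) = -1
AB[2,2] = (-1)(1) + (-2)(1) = -3
AB[2,3] = (-1)(3) + (-2)(-3) = 3
AB[3,1] = (-3)(-3) + (1)(2) = 11
AB[3,2] = (-3)(1) + (1)(1) = -2
AB[3,3] = (-3)(3) + (1)(-3) = -12

AB = 
  [  8,  -1,  -9]
  [ -1,  -3,   3]
  [ 11,  -2, -12]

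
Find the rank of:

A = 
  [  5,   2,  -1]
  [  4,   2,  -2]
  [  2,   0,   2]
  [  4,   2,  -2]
rank(A) = 2

Row reduce:
R2 → R2 - (4/5)·R1
R3 → R3 - (2/5)·R1
R4 → R4 - (4/5)·R1
R3 → R3 + (2)·R2
R4 → R4 - (1)·R2
REF = 
  [   5,    2,   -1]
  [   0,  2/5, -6/5]
  [   0,    0,    0]
  [   0,    0,    0]
Pivot columns: 1, 2 → 2 pivots.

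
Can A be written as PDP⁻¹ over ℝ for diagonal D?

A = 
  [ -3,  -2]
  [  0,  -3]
No

tr(A) = -6, det(A) = 9
Characteristic polynomial: λ² - tr(A)λ + det(A) = λ² + 6λ + 9
λ² + 6λ + 9 = (λ + 3)²
Eigenvalues: -3, -3
λ=-3: alg. mult. = 2, geom. mult. = 2 - rank(A - (-3)I) = 2 - 1 = 1
Sum of geometric multiplicities = 1 < n = 2, so there aren't enough independent eigenvectors.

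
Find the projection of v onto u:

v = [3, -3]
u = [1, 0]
v·u = (3)(1) + (-3)(0) = 3
u·u = (1)² + (0)² = 1
proj_u(v) = (v·u / u·u) × u = (3/1) × u = (3) × u

proj_u(v) = [3, 0]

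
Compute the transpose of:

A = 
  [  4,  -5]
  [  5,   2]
Aᵀ = 
  [  4,   5]
  [ -5,   2]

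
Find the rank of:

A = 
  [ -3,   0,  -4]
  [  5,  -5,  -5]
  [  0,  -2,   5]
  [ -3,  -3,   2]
rank(A) = 3

Row reduce:
R2 → R2 + (5/3)·R1
R4 → R4 - (1)·R1
R3 → R3 - (2/5)·R2
R4 → R4 - (3/5)·R2
R4 → R4 - (39/29)·R3
REF = 
  [   -3,     0,    -4]
  [    0,    -5, -35/3]
  [    0,     0,  29/3]
  [    0,     0,     0]
Pivot columns: 1, 2, 3 → 3 pivots.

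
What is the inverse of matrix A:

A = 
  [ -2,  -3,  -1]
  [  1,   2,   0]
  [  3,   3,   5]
det(A) = (-2)·((2)(5) - (0)(3)) - (-3)·((1)(5) - (0)(3)) + (-1)·((1)(3) - (2)(3))
  = (-2)(10) - (-3)(5) + (-1)(-3)
  = -2
det(A) = -2 ≠ 0, so A is invertible.

Cofactors Cᵢⱼ = (-1)ⁱ⁺ʲ·Mᵢⱼ:
C = 
  [ 10,  -5,  -3]
  [ 12,  -7,  -3]
  [  2,  -1,  -1]

adj(A) = Cᵀ:
adj(A) = 
  [ 10,  12,   2]
  [ -5,  -7,  -1]
  [ -3,  -3,  -1]

A⁻¹ = (-1/2) · adj(A):
A⁻¹ = 
  [ -5,  -6,  -1]
  [5/2, 7/2, 1/2]
  [3/2, 3/2, 1/2]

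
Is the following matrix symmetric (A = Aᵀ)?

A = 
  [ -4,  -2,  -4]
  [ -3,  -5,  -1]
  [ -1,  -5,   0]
No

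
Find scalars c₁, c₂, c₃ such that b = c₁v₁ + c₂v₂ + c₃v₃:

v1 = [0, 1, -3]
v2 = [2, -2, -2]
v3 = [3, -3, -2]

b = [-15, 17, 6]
c1 = 2, c2 = -3, c3 = -3

b = 2·v1 + -3·v2 + -3·v3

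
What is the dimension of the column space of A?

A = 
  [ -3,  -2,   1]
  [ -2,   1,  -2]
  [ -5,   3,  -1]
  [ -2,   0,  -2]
dim(Col(A)) = 3

Row reduce:
R2 → R2 - (2/3)·R1
R3 → R3 - (5/3)·R1
R4 → R4 - (2/3)·R1
R3 → R3 - (19/7)·R2
R4 → R4 - (4/7)·R2
R4 → R4 + (1/4)·R3
REF = 
  [  -3,   -2,    1]
  [   0,  7/3, -8/3]
  [   0,    0, 32/7]
  [   0,    0,    0]
Pivot columns: 1, 2, 3 → 3 pivots.
dim(Col(A)) = number of pivot columns = 3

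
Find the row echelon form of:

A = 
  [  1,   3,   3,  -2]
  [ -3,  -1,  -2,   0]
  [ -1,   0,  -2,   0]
Row operations:
R2 → R2 + (3)·R1
R3 → R3 + (1)·R1
R3 → R3 - (3/8)·R2

Resulting echelon form:
REF = 
  [    1,     3,     3,    -2]
  [    0,     8,     7,    -6]
  [    0,     0, -13/8,   1/4]

Rank = 3 (number of non-zero pivot rows).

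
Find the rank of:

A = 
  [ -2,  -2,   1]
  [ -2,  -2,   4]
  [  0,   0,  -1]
Row reduce:
R2 → R2 - (1)·R1
R3 → R3 + (1/3)·R2
REF = 
  [ -2,  -2,   1]
  [  0,   0,   3]
  [  0,   0,   0]
Pivot columns: 1, 3 → 2 pivots.

rank(A) = 2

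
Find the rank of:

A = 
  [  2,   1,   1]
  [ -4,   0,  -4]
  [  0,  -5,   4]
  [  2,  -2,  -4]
Row reduce:
R2 → R2 + (2)·R1
R4 → R4 - (1)·R1
R3 → R3 + (5/2)·R2
R4 → R4 + (3/2)·R2
R4 → R4 - (8)·R3
REF = 
  [  2,   1,   1]
  [  0,   2,  -2]
  [  0,   0,  -1]
  [  0,   0,   0]
Pivot columns: 1, 2, 3 → 3 pivots.

rank(A) = 3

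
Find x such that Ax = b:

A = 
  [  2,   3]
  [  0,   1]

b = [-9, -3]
x = [0, -3]

Row reduce the augmented matrix [A|b]:
(already in echelon form)
REF = 
  [  2,   3,  -9]
  [  0,   1,  -3]

Back-substitution:
x₂ = (-3) / 1 = -3
x₁ = (-9 - (3)(-3)) / 2 = 0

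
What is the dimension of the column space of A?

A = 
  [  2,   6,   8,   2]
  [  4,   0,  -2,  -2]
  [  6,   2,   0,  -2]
dim(Col(A)) = 2

Row reduce:
R2 → R2 - (2)·R1
R3 → R3 - (3)·R1
R3 → R3 - (4/3)·R2
REF = 
  [  2,   6,   8,   2]
  [  0, -12, -18,  -6]
  [  0,   0,   0,   0]
Pivot columns: 1, 2 → 2 pivots.
dim(Col(A)) = number of pivot columns = 2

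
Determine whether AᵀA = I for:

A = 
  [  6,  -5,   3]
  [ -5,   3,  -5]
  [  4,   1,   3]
No

AᵀA = 
  [ 77, -41,  55]
  [-41,  35, -27]
  [ 55, -27,  43]
≠ I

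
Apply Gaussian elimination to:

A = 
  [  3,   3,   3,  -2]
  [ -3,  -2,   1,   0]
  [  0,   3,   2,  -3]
Row operations:
R2 → R2 + (1)·R1
R3 → R3 - (3)·R2

Resulting echelon form:
REF = 
  [  3,   3,   3,  -2]
  [  0,   1,   4,  -2]
  [  0,   0, -10,   3]

Rank = 3 (number of non-zero pivot rows).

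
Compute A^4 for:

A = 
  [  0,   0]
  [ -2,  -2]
A^4 = 
  [  0,   0]
  [ 16,  16]

A² = A·A:
A²[1,1] = (0)(0) + (0)(-2) = 0
A²[1,2] = (0)(0) + (0)(-2) = 0
A²[2,1] = (-2)(0) + (-2)(-2) = 4
A²[2,2] = (-2)(0) + (-2)(-2) = 4
A² = 
  [  0,   0]
  [  4,   4]

A^3 = A^2·A:
A^3[1,1] = (0)(0) + (0)(-2) = 0
A^3[1,2] = (0)(0) + (0)(-2) = 0
A^3[2,1] = (4)(0) + (4)(-2) = -8
A^3[2,2] = (4)(0) + (4)(-2) = -8
A^3 = 
  [  0,   0]
  [ -8,  -8]

A^4 = A^3·A:
A^4[1,1] = (0)(0) + (0)(-2) = 0
A^4[1,2] = (0)(0) + (0)(-2) = 0
A^4[2,1] = (-8)(0) + (-8)(-2) = 16
A^4[2,2] = (-8)(0) + (-8)(-2) = 16
A^4 = 
  [  0,   0]
  [ 16,  16]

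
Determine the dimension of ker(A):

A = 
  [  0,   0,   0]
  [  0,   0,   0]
nullity(A) = 3

Row reduce:
(no row operations needed)
REF = 
  [  0,   0,   0]
  [  0,   0,   0]
Pivot columns: none → 0 pivots.
rank(A) = 0, so nullity(A) = 3 - 0 = 3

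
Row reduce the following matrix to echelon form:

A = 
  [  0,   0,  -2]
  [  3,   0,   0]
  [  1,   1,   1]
Row operations:
Swap R1 ↔ R2
R3 → R3 - (1/3)·R1
Swap R2 ↔ R3

Resulting echelon form:
REF = 
  [  3,   0,   0]
  [  0,   1,   1]
  [  0,   0,  -2]

Rank = 3 (number of non-zero pivot rows).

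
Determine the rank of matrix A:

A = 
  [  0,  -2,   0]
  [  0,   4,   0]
rank(A) = 1

Row reduce:
R2 → R2 + (2)·R1
REF = 
  [  0,  -2,   0]
  [  0,   0,   0]
Pivot columns: 2 → 1 pivot.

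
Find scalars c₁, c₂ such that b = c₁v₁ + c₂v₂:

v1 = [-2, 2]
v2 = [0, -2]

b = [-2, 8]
c1 = 1, c2 = -3

b = 1·v1 + -3·v2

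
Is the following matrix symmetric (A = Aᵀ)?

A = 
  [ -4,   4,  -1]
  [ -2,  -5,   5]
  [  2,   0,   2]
No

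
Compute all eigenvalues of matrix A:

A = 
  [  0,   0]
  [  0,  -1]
λ = 0, -1

tr(A) = -1, det(A) = 0
Characteristic polynomial: λ² - tr(A)λ + det(A) = λ² + λ
λ² + λ = λ(λ + 1)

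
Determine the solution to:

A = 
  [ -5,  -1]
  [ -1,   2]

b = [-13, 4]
x = [2, 3]

Row reduce the augmented matrix [A|b]:
R2 → R2 - (1/5)·R1
REF = 
  [  -5,   -1,  -13]
  [   0, 11/5, 33/5]

Back-substitution:
x₂ = (33/5) / (11/5) = 3
x₁ = (-13 - (-1)(3)) / (-5) = 2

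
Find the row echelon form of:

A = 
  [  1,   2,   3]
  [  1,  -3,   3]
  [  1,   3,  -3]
Row operations:
R2 → R2 - (1)·R1
R3 → R3 - (1)·R1
R3 → R3 + (1/5)·R2

Resulting echelon form:
REF = 
  [  1,   2,   3]
  [  0,  -5,   0]
  [  0,   0,  -6]

Rank = 3 (number of non-zero pivot rows).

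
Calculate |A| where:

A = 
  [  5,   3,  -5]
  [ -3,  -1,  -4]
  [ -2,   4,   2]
182

Cofactor expansion along row 1:
det(A) = (5)·((-1)(2) - (-4)(4)) - (3)·((-3)(2) - (-4)(-2)) + (-5)·((-3)(4) - (-1)(-2))
  = (5)(14) - (3)(-14) + (-5)(-14)
  = 182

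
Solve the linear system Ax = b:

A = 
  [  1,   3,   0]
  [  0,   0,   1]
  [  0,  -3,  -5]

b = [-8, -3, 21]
Row reduce the augmented matrix [A|b]:
Swap R2 ↔ R3
REF = 
  [  1,   3,   0,  -8]
  [  0,  -3,  -5,  21]
  [  0,   0,   1,  -3]

Back-substitution:
x₃ = (-3) / 1 = -3
x₂ = (21 - (-5)(-3)) / (-3) = -2
x₁ = (-8 - (3)(-2) - (0)(-3)) / 1 = -2

x = [-2, -2, -3]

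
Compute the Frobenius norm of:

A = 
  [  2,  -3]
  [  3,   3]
||A||_F = 5.568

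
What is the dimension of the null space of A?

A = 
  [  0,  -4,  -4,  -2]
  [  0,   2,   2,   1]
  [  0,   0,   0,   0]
nullity(A) = 3

Row reduce:
R2 → R2 + (1/2)·R1
REF = 
  [  0,  -4,  -4,  -2]
  [  0,   0,   0,   0]
  [  0,   0,   0,   0]
Pivot columns: 2 → 1 pivot.
rank(A) = 1, so nullity(A) = 4 - 1 = 3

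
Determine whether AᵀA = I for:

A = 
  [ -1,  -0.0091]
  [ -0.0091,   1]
Yes

AᵀA = 
  [  1.0001,   0]
  [  0,   1.0001]
≈ I (equal to I up to the 4-dp rounding of the entries)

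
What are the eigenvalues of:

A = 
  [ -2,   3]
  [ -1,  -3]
λ = (-5 + i√11)/2, (-5 - i√11)/2  (≈ -2.5 + 1.658i, -2.5 - 1.658i)

tr(A) = -5, det(A) = 9
Characteristic polynomial: λ² - tr(A)λ + det(A) = λ² + 5λ + 9
λ² + 5λ + 9 = 0  ⇒  λ = (-5 ± √((5)² - 4·(9)))/2 = (-5 ± √(-11))/2
  = (-5 + i√11)/2,  (-5 - i√11)/2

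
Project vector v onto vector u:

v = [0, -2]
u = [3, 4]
proj_u(v) = [-24/25, -32/25]

v·u = (0)(3) + (-2)(4) = -8
u·u = (3)² + (4)² = 25
proj_u(v) = (v·u / u·u) × u = (-8/25) × u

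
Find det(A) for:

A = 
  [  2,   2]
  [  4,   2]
For a 2×2 matrix, det = ad - bc = (2)(2) - (2)(4) = -4

det(A) = -4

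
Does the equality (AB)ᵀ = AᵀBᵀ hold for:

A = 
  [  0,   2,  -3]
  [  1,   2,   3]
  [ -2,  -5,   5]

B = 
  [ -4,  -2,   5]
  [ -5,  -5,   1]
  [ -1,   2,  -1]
No

(AB)ᵀ = 
  [ -7, -17,  28]
  [-16,  -6,  39]
  [  5,   4, -20]

AᵀBᵀ = 
  [-12,  -7,   4]
  [-37, -25,   7]
  [ 31,   5,   4]

The two matrices differ, so (AB)ᵀ ≠ AᵀBᵀ in general. The correct identity is (AB)ᵀ = BᵀAᵀ.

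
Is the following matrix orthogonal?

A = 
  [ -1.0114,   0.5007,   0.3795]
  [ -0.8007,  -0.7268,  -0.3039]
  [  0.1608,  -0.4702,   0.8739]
No

AᵀA = 
  [  1.6899,  -0.0001,   0]
  [ -0.0001,   1,   0]
  [  0,   0,   1.0001]
≠ I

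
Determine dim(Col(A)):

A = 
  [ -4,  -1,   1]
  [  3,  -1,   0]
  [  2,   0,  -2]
Row reduce:
R2 → R2 + (3/4)·R1
R3 → R3 + (1/2)·R1
R3 → R3 - (2/7)·R2
REF = 
  [   -4,    -1,     1]
  [    0,  -7/4,   3/4]
  [    0,     0, -12/7]
Pivot columns: 1, 2, 3 → 3 pivots.
dim(Col(A)) = number of pivot columns = 3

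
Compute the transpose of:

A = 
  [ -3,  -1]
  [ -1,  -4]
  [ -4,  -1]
Aᵀ = 
  [ -3,  -1,  -4]
  [ -1,  -4,  -1]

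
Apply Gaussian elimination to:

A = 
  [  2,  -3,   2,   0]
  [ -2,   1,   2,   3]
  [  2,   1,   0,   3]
Row operations:
R2 → R2 + (1)·R1
R3 → R3 - (1)·R1
R3 → R3 + (2)·R2

Resulting echelon form:
REF = 
  [  2,  -3,   2,   0]
  [  0,  -2,   4,   3]
  [  0,   0,   6,   9]

Rank = 3 (number of non-zero pivot rows).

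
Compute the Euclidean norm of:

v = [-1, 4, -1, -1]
4.359

||v||₂ = √((-1)² + (4)² + (-1)² + (-1)²) = √19 = 4.359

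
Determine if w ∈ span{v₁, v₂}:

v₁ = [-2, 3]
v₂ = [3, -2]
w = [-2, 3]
Yes

Form the augmented matrix and row-reduce:
[v₁|v₂|w] = 
  [ -2,   3,  -2]
  [  3,  -2,   3]
R2 → R2 + (3/2)·R1
REF = 
  [ -2,   3,  -2]
  [  0, 5/2,   0]

No row of the form [0 0 | nonzero], so the system is consistent. Back-substitution gives c₁ = 1, c₂ = 0: w = (1)·v₁ + (0)·v₂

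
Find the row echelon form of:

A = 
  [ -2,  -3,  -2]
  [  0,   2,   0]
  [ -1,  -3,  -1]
Row operations:
R3 → R3 - (1/2)·R1
R3 → R3 + (3/4)·R2

Resulting echelon form:
REF = 
  [ -2,  -3,  -2]
  [  0,   2,   0]
  [  0,   0,   0]

Rank = 2 (number of non-zero pivot rows).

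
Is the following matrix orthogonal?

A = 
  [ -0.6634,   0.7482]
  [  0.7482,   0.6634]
Yes

AᵀA = 
  [  0.9999,   0]
  [  0,   0.9999]
≈ I (equal to I up to the 4-dp rounding of the entries)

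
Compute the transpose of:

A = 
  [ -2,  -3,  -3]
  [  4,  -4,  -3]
Aᵀ = 
  [ -2,   4]
  [ -3,  -4]
  [ -3,  -3]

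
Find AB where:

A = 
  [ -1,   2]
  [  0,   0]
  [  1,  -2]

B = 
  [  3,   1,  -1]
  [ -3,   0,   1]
A is 3×2 and B is 2×3, so AB is 3×3. Each entry is (row of A)·(column of B):
AB[1,1] = (-1)(3) + (2)(-3) = -9
AB[1,2] = (-1)(1) + (2)(0) = -1
AB[1,3] = (-1)(-1) + (2)(1) = 3
AB[2,1] = (0)(3) + (0)(-3) = 0
AB[2,2] = (0)(1) + (0)(0) = 0
AB[2,3] = (0)(-1) + (0)(1) = 0
AB[3,1] = (1)(3) + (-2)(-3) = 9
AB[3,2] = (1)(1) + (-2)(0) = 1
AB[3,3] = (1)(-1) + (-2)(1) = -3

AB = 
  [ -9,  -1,   3]
  [  0,   0,   0]
  [  9,   1,  -3]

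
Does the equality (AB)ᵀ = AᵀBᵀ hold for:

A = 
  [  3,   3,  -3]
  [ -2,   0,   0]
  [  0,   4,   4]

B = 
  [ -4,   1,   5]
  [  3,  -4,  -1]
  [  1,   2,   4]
No

(AB)ᵀ = 
  [ -6,   8,  16]
  [-15,  -2,  -8]
  [  0, -10,  12]

AᵀBᵀ = 
  [-14,  17,  -1]
  [  8,   5,  19]
  [ 32, -13,  13]

The two matrices differ, so (AB)ᵀ ≠ AᵀBᵀ in general. The correct identity is (AB)ᵀ = BᵀAᵀ.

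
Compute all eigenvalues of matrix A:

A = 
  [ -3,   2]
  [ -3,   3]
tr(A) = 0, det(A) = -3
Characteristic polynomial: λ² - tr(A)λ + det(A) = λ² - 3
λ² - 3 = 0  ⇒  λ = (0 ± √((0)² - 4·(-3)))/2 = (0 ± √(12))/2
  = √3,  -√3

λ = √3, -√3  (≈ 1.732, -1.732)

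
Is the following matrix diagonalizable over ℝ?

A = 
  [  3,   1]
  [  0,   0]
Yes

tr(A) = 3, det(A) = 0
Characteristic polynomial: λ² - tr(A)λ + det(A) = λ² - 3λ
λ² - 3λ = λ(λ - 3)
Eigenvalues: 3, 0
λ=0: alg. mult. = 1, geom. mult. = 2 - rank(A - (0)I) = 2 - 1 = 1
λ=3: alg. mult. = 1, geom. mult. = 2 - rank(A - (3)I) = 2 - 1 = 1
Sum of geometric multiplicities equals n, so A has n independent eigenvectors.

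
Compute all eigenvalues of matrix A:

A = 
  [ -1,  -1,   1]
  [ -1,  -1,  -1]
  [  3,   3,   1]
Characteristic polynomial: det(λI - A) = λ³ + λ² - 2λ
The constant term is 0, so λ = 0 is a root: p(λ) = λ(λ² + λ - 2)
λ² + λ - 2 = (λ + 2)(λ - 1)

λ = 0, 1, -2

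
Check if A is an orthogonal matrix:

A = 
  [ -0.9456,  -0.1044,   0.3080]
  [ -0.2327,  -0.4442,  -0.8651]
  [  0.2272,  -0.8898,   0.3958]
Yes

AᵀA = 
  [  0.9999,  -0.0001,   0]
  [ -0.0001,   1,  -0.0001]
  [  0,  -0.0001,   0.9999]
≈ I (equal to I up to the 4-dp rounding of the entries)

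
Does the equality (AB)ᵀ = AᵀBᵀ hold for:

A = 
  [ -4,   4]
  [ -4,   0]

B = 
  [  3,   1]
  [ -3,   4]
No

(AB)ᵀ = 
  [-24, -12]
  [ 12,  -4]

AᵀBᵀ = 
  [-16,  -4]
  [ 12, -12]

The two matrices differ, so (AB)ᵀ ≠ AᵀBᵀ in general. The correct identity is (AB)ᵀ = BᵀAᵀ.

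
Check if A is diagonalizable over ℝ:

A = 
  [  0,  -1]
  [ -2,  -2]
Yes

tr(A) = -2, det(A) = -2
Characteristic polynomial: λ² - tr(A)λ + det(A) = λ² + 2λ - 2
λ² + 2λ - 2 = 0  ⇒  λ = (-2 ± √((2)² - 4·(-2)))/2 = (-2 ± √(12))/2
  = -1 + √3,  -1 - √3
Eigenvalues: -1 + √3, -1 - √3  (≈ 0.7321, -2.732)
The two irrational eigenvalues are distinct (simple), so each has alg. mult. = geom. mult. = 1.
Sum of geometric multiplicities equals n, so A has n independent eigenvectors.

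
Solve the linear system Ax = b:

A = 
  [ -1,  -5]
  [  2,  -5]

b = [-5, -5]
x = [0, 1]

Row reduce the augmented matrix [A|b]:
R2 → R2 + (2)·R1
REF = 
  [ -1,  -5,  -5]
  [  0, -15, -15]

Back-substitution:
x₂ = (-15) / (-15) = 1
x₁ = (-5 - (-5)(1)) / (-1) = 0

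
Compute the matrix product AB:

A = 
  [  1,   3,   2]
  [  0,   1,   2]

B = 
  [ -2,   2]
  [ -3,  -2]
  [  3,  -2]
A is 2×3 and B is 3×2, so AB is 2×2. Each entry is (row of A)·(column of B):
AB[1,1] = (1)(-2) + (3)(-3) + (2)(3) = -5
AB[1,2] = (1)(2) + (3)(-2) + (2)(-2) = -8
AB[2,1] = (0)(-2) + (1)(-3) + (2)(3) = 3
AB[2,2] = (0)(2) + (1)(-2) + (2)(-2) = -6

AB = 
  [ -5,  -8]
  [  3,  -6]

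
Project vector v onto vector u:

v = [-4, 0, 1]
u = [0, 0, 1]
v·u = (-4)(0) + (0)(0) + (1)(1) = 1
u·u = (0)² + (0)² + (1)² = 1
proj_u(v) = (v·u / u·u) × u = (1/1) × u = (1) × u

proj_u(v) = [0, 0, 1]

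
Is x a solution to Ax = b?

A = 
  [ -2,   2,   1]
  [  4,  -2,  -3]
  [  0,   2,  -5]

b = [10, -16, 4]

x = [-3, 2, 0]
Yes

Ax = [10, -16, 4] = b ✓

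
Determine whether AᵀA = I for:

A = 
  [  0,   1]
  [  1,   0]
Yes

AᵀA = 
  [  1,   0]
  [  0,   1]
= I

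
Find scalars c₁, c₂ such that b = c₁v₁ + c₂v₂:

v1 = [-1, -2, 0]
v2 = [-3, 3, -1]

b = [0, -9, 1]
c1 = 3, c2 = -1

b = 3·v1 + -1·v2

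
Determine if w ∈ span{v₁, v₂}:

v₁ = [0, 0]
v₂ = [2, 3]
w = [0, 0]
Yes

Form the augmented matrix and row-reduce:
[v₁|v₂|w] = 
  [  0,   2,   0]
  [  0,   3,   0]
R2 → R2 - (3/2)·R1
REF = 
  [  0,   2,   0]
  [  0,   0,   0]

No row of the form [0 0 | nonzero], so the system is consistent. Back-substitution gives c₁ = 0, c₂ = 0: w = (0)·v₁ + (0)·v₂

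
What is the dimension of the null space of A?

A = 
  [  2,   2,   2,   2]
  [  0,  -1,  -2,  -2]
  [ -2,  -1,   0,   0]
nullity(A) = 2

Row reduce:
R3 → R3 + (1)·R1
R3 → R3 + (1)·R2
REF = 
  [  2,   2,   2,   2]
  [  0,  -1,  -2,  -2]
  [  0,   0,   0,   0]
Pivot columns: 1, 2 → 2 pivots.
rank(A) = 2, so nullity(A) = 4 - 2 = 2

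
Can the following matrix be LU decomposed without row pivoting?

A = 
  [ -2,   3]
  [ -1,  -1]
Yes.
A[1,1] = -2 ≠ 0, so Gaussian elimination proceeds without a row swap: multiplier ℓ₂₁ = (-1)/(-2) = 1/2, and U[2,2] = -1 - (1/2)(3) = -5/2.
L = 
  [  1,   0]
  [1/2,   1]
U = 
  [  -2,    3]
  [   0, -5/2]
Check row 2 of LU: [(1/2)(-2), (1/2)(3) + (-5/2)] = [-1, -1] = row 2 of A ✓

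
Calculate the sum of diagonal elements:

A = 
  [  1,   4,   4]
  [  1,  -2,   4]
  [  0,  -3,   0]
-1

tr(A) = 1 + -2 + 0 = -1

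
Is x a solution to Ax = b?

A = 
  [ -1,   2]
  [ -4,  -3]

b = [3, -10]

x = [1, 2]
Yes

Ax = [3, -10] = b ✓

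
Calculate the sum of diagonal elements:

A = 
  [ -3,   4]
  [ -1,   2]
-1

tr(A) = -3 + 2 = -1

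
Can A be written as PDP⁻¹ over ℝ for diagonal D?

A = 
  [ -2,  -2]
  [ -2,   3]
Yes

tr(A) = 1, det(A) = -10
Characteristic polynomial: λ² - tr(A)λ + det(A) = λ² - λ - 10
λ² - λ - 10 = 0  ⇒  λ = (1 ± √((-1)² - 4·(-10)))/2 = (1 ± √(41))/2
  = (1 + √41)/2,  (1 - √41)/2
Eigenvalues: (1 + √41)/2, (1 - √41)/2  (≈ 3.702, -2.702)
The two irrational eigenvalues are distinct (simple), so each has alg. mult. = geom. mult. = 1.
Sum of geometric multiplicities equals n, so A has n independent eigenvectors.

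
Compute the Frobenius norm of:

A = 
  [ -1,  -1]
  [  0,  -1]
||A||_F = 1.732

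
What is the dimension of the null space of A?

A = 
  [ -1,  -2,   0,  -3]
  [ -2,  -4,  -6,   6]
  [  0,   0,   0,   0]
nullity(A) = 2

Row reduce:
R2 → R2 - (2)·R1
REF = 
  [ -1,  -2,   0,  -3]
  [  0,   0,  -6,  12]
  [  0,   0,   0,   0]
Pivot columns: 1, 3 → 2 pivots.
rank(A) = 2, so nullity(A) = 4 - 2 = 2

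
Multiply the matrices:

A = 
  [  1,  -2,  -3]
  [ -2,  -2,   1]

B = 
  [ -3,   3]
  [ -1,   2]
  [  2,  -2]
A is 2×3 and B is 3×2, so AB is 2×2. Each entry is (row of A)·(column of B):
AB[1,1] = (1)(-3) + (-2)(-1) + (-3)(2) = -7
AB[1,2] = (1)(3) + (-2)(2) + (-3)(-2) = 5
AB[2,1] = (-2)(-3) + (-2)(-1) + (1)(2) = 10
AB[2,2] = (-2)(3) + (-2)(2) + (1)(-2) = -12

AB = 
  [ -7,   5]
  [ 10, -12]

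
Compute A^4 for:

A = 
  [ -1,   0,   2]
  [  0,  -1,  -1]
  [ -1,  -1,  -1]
A² = A·A:
A²[1,1] = (-1)(-1) + (0)(0) + (2)(-1) = -1
A²[1,2] = (-1)(0) + (0)(-1) + (2)(-1) = -2
A²[1,3] = (-1)(2) + (0)(-1) + (2)(-1) = -4
A²[2,1] = (0)(-1) + (-1)(0) + (-1)(-1) = 1
A²[2,2] = (0)(0) + (-1)(-1) + (-1)(-1) = 2
A²[2,3] = (0)(2) + (-1)(-1) + (-1)(-1) = 2
A²[3,1] = (-1)(-1) + (-1)(0) + (-1)(-1) = 2
A²[3,2] = (-1)(0) + (-1)(-1) + (-1)(-1) = 2
A²[3,3] = (-1)(2) + (-1)(-1) + (-1)(-1) = 0
A² = 
  [ -1,  -2,  -4]
  [  1,   2,   2]
  [  2,   2,   0]

A^3 = A^2·A:
A^3[1,1] = (-1)(-1) + (-2)(0) + (-4)(-1) = 5
A^3[1,2] = (-1)(0) + (-2)(-1) + (-4)(-1) = 6
A^3[1,3] = (-1)(2) + (-2)(-1) + (-4)(-1) = 4
A^3[2,1] = (1)(-1) + (2)(0) + (2)(-1) = -3
A^3[2,2] = (1)(0) + (2)(-1) + (2)(-1) = -4
A^3[2,3] = (1)(2) + (2)(-1) + (2)(-1) = -2
A^3[3,1] = (2)(-1) + (2)(0) + (0)(-1) = -2
A^3[3,2] = (2)(0) + (2)(-1) + (0)(-1) = -2
A^3[3,3] = (2)(2) + (2)(-1) + (0)(-1) = 2
A^3 = 
  [  5,   6,   4]
  [ -3,  -4,  -2]
  [ -2,  -2,   2]

A^4 = A^3·A:
A^4[1,1] = (5)(-1) + (6)(0) + (4)(-1) = -9
A^4[1,2] = (5)(0) + (6)(-1) + (4)(-1) = -10
A^4[1,3] = (5)(2) + (6)(-1) + (4)(-1) = 0
A^4[2,1] = (-3)(-1) + (-4)(0) + (-2)(-1) = 5
A^4[2,2] = (-3)(0) + (-4)(-1) + (-2)(-1) = 6
A^4[2,3] = (-3)(2) + (-4)(-1) + (-2)(-1) = 0
A^4[3,1] = (-2)(-1) + (-2)(0) + (2)(-1) = 0
A^4[3,2] = (-2)(0) + (-2)(-1) + (2)(-1) = 0
A^4[3,3] = (-2)(2) + (-2)(-1) + (2)(-1) = -4
A^4 = 
  [ -9, -10,   0]
  [  5,   6,   0]
  [  0,   0,  -4]

Therefore
A^4 = 
  [ -9, -10,   0]
  [  5,   6,   0]
  [  0,   0,  -4]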